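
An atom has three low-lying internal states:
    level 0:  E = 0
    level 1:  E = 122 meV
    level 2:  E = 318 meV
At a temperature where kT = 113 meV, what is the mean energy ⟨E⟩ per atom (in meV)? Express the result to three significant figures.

Eᵢ/kT = 0, 1.0796, 2.8142.
Z = Σ e^(−Eᵢ/kT) = e^(−0) + e^(−1.0796) + e^(−2.8142) = 1.0000 + 0.33973 + 0.059953 = 1.3997.
⟨E⟩ = Σ Eᵢ e^(−Eᵢ/kT) / Z = (0·1.0000 + 122·0.33973 + 318·0.059953) / 1.3997 = 43.2 meV.

43.2 meV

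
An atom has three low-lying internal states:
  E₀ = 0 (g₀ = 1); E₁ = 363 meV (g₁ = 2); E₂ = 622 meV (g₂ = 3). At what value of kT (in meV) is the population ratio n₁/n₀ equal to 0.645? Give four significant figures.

n₁/n₀ = (g₁/g₀) exp[−(E₁−E₀)/kT] = 0.645.
⇒ (E₁−E₀)/kT = ln((2/1)/0.645) = ln(3.10078) = 1.13165.
kT = 363 meV / 1.13165 = 320.8 meV.

320.8 meV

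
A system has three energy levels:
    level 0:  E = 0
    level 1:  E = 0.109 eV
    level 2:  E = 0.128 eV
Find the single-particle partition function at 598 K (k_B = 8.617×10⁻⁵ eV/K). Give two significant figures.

k_BT = 8.617×10⁻⁵ × 598 K = 0.05153 eV.
Eᵢ/kT = 0, 2.115, 2.484.
Z = Σ e^(−Eᵢ/kT) = e^(−0) + e^(−2.115) + e^(−2.484) = 1.000 + 0.1206 + 0.08341 = 1.204.

Z = 1.2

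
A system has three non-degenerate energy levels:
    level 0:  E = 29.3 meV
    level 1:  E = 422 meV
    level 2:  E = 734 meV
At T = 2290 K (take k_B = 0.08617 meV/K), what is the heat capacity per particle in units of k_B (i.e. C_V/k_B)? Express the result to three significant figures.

0.670

k_BT = 0.08617 × 2290 K = 197.33 meV.
Eᵢ/kT = 0.14848, 2.1385, 3.7197.
Z = Σ e^(−Eᵢ/kT) = e^(−0.14848) + e^(−2.1385) + e^(−3.7197) = 0.86202 + 0.11783 + 0.024241 = 1.0041.
⟨E⟩ = 92.396 meV, ⟨E²⟩ = 34642 meV².
C_V/k_B = (⟨E²⟩ − ⟨E⟩²)/(kT)² = (34642 − 8537.0)/38939 = 0.670.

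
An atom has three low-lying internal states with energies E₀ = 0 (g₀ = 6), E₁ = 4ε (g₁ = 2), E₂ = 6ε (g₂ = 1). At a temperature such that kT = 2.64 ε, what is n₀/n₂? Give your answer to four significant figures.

58.24

n₀/n₂ = (g₀/g₂) exp[−(E₀−E₂)/kT] = (6/1) × exp(−(-6ε)/(2.64ε)) = (6/1) × exp(2.27273) = 58.24.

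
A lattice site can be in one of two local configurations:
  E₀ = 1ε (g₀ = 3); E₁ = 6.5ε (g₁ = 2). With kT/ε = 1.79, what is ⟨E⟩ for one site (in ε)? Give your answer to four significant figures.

Eᵢ/kT = 0.558659, 3.63128.
Z = Σ gᵢe^(−Eᵢ/kT) = 3·e^(−0.558659) + 2·e^(−3.63128) = 1.71593 + 0.0529645 = 1.76889.
⟨E⟩ = Σ Eᵢ gᵢe^(−Eᵢ/kT) / Z = (1·1.71593 + 6.5·0.0529645) / 1.76889 = 1.165 ε.

1.165 ε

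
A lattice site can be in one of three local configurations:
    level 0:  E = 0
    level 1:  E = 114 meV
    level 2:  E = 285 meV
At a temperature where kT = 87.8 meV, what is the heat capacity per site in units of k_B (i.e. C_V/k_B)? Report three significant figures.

0.529

Eᵢ/kT = 0, 1.2984, 3.2460.
Z = Σ e^(−Eᵢ/kT) = e^(−0) + e^(−1.2984) + e^(−3.2460) = 1.0000 + 0.27297 + 0.038930 = 1.3119.
⟨E⟩ = 32.177 meV, ⟨E²⟩ = 5114.4 meV².
C_V/k_B = (⟨E²⟩ − ⟨E⟩²)/(kT)² = (5114.4 − 1035.4)/7708.8 = 0.529.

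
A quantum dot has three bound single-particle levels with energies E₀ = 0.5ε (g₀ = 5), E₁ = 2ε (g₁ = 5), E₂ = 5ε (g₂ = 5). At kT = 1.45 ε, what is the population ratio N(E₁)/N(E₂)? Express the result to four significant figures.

7.917

n₁/n₂ = (g₁/g₂) exp[−(E₁−E₂)/kT] = (5/5) × exp(−(-3ε)/(1.45ε)) = (5/5) × exp(2.06897) = 7.917.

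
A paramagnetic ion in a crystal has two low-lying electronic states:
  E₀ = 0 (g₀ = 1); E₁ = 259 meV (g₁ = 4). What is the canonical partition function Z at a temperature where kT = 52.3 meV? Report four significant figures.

Z = 1.028

Eᵢ/kT = 0, 4.95220.
Z = Σ gᵢe^(−Eᵢ/kT) = 1·e^(−0) + 4·e^(−4.95220) = 1.00000 + 0.0282714 = 1.02827.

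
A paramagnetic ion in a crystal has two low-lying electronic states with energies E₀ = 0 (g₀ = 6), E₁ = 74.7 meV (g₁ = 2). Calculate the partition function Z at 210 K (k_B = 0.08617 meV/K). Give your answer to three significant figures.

Z = 6.03

k_BT = 0.08617 × 210 K = 18.096 meV.
Eᵢ/kT = 0, 4.1280.
Z = Σ gᵢe^(−Eᵢ/kT) = 6·e^(−0) + 2·e^(−4.1280) = 6.0000 + 0.032230 = 6.0322.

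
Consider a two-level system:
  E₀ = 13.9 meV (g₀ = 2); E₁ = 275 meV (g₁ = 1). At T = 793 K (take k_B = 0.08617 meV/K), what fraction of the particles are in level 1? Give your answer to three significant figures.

0.0108

k_BT = 0.08617 × 793 K = 68.333 meV.
Eᵢ/kT = 0.20342, 4.0244.
Z = Σ gᵢe^(−Eᵢ/kT) = 2·e^(−0.20342) + 1·e^(−4.0244) = 1.6319 + 0.017874 = 1.6498.
P₁ = g₁ e^(−E₁/kT) / Z = 0.017874/1.6498 = 0.0108.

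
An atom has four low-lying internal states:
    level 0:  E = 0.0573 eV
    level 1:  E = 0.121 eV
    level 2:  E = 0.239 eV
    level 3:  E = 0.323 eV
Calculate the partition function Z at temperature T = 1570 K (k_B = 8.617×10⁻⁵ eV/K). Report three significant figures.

Z = 1.33

k_BT = 8.617×10⁻⁵ × 1570 K = 0.13529 eV.
Eᵢ/kT = 0.42353, 0.89438, 1.7666, 2.3875.
Z = Σ e^(−Eᵢ/kT) = e^(−0.42353) + e^(−0.89438) + e^(−1.7666) + e^(−2.3875) = 0.65473 + 0.40886 + 0.17091 + 0.091859 = 1.3264.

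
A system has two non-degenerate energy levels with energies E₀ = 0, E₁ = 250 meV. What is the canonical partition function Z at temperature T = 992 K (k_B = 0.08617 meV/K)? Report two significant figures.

k_BT = 0.08617 × 992 K = 85.48 meV.
Eᵢ/kT = 0, 2.925.
Z = Σ e^(−Eᵢ/kT) = e^(−0) + e^(−2.925) = 1.000 + 0.05366 = 1.054.

Z = 1.1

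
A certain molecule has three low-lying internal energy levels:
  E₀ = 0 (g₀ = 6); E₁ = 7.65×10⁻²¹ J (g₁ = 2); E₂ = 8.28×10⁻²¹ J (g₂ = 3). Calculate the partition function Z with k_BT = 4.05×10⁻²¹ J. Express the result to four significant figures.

Eᵢ/kT = 0, 1.88889, 2.04444.
Z = Σ gᵢe^(−Eᵢ/kT) = 6·e^(−0) + 2·e^(−1.88889) + 3·e^(−2.04444) = 6.00000 + 0.302479 + 0.388358 = 6.69084.

Z = 6.691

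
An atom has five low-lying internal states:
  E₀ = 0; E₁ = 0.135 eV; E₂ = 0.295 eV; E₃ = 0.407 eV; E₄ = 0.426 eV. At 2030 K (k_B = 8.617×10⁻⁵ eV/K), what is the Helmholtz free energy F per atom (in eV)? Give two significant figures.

-0.11 eV

k_BT = 8.617×10⁻⁵ × 2030 K = 0.1749 eV.
Eᵢ/kT = 0, 0.7719, 1.687, 2.327, 2.436.
Z = Σ e^(−Eᵢ/kT) = e^(−0) + e^(−0.7719) + e^(−1.687) + e^(−2.327) + e^(−2.436) = 1.000 + 0.4621 + 0.1851 + 0.09759 + 0.08751 = 1.832.
F = −kT ln Z = −0.1749 × ln(1.832) = −0.1749 × 0.6054 = -0.11 eV.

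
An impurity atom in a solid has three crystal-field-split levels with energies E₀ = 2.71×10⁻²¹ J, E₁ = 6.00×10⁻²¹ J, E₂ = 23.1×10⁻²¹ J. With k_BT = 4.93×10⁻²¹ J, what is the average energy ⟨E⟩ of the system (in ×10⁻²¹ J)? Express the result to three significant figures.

Eᵢ/kT = 0.54970, 1.2170, 4.6856.
Z = Σ e^(−Eᵢ/kT) = e^(−0.54970) + e^(−1.2170) + e^(−4.6856) = 0.57712 + 0.29612 + 0.0092272 = 0.88247.
⟨E⟩ = Σ Eᵢ e^(−Eᵢ/kT) / Z = (2.71·0.57712 + 6.00·0.29612 + 23.1·0.0092272) / 0.88247 = 4.03 ×10⁻²¹ J.

4.03 ×10⁻²¹ J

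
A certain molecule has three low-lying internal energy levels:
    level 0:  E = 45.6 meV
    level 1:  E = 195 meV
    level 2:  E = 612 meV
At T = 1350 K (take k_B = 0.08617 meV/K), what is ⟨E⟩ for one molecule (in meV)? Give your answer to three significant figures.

81.2 meV

k_BT = 0.08617 × 1350 K = 116.33 meV.
Eᵢ/kT = 0.39199, 1.6763, 5.2609.
Z = Σ e^(−Eᵢ/kT) = e^(−0.39199) + e^(−1.6763) + e^(−5.2609) = 0.67571 + 0.18706 + 0.0051906 = 0.86796.
⟨E⟩ = Σ Eᵢ e^(−Eᵢ/kT) / Z = (45.6·0.67571 + 195·0.18706 + 612·0.0051906) / 0.86796 = 81.2 meV.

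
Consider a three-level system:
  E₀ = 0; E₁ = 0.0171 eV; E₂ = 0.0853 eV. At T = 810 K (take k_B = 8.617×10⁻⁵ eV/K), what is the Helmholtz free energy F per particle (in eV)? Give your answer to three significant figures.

-0.0510 eV

k_BT = 8.617×10⁻⁵ × 810 K = 0.069798 eV.
Eᵢ/kT = 0, 0.24499, 1.2221.
Z = Σ e^(−Eᵢ/kT) = e^(−0) + e^(−0.24499) + e^(−1.2221) = 1.0000 + 0.78271 + 0.29461 = 2.0773.
F = −kT ln Z = −0.069798 × ln(2.0773) = −0.069798 × 0.73107 = -0.0510 eV.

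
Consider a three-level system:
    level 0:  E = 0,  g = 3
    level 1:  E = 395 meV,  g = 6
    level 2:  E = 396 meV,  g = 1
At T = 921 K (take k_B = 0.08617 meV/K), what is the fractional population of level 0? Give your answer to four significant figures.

0.9842

k_BT = 0.08617 × 921 K = 79.3626 meV.
Eᵢ/kT = 0, 4.97716, 4.98976.
Z = Σ gᵢe^(−Eᵢ/kT) = 3·e^(−0) + 6·e^(−4.97716) + 1·e^(−4.98976) = 3.00000 + 0.0413617 + 0.00680730 = 3.04817.
P₀ = g₀ e^(−E₀/kT) / Z = 3.00000/3.04817 = 0.9842.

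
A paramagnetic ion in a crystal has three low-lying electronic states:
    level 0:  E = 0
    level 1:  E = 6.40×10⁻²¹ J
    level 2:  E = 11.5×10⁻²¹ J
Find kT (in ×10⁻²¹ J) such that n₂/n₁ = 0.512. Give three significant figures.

n₂/n₁ = exp[−(E₂−E₁)/kT] = 0.512.
⇒ (E₂−E₁)/kT = ln(1/0.512) = ln(1.9531) = 0.66942.
kT = 5.10 ×10⁻²¹ J / 0.66942 = 7.62 ×10⁻²¹ J.

7.62 ×10⁻²¹ J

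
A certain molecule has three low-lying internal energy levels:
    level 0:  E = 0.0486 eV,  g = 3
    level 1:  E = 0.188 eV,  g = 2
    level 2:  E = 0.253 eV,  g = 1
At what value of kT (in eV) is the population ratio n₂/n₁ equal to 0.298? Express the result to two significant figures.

n₂/n₁ = (g₂/g₁) exp[−(E₂−E₁)/kT] = 0.298.
⇒ (E₂−E₁)/kT = ln((1/2)/0.298) = ln(1.678) = 0.5176.
kT = 0.065 eV / 0.5176 = 0.13 eV.

0.13 eV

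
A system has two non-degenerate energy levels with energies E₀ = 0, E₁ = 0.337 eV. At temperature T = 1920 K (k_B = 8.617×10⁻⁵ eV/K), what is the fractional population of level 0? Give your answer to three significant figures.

k_BT = 8.617×10⁻⁵ × 1920 K = 0.16545 eV.
Eᵢ/kT = 0, 2.0369.
Z = Σ e^(−Eᵢ/kT) = e^(−0) + e^(−2.0369) = 1.0000 + 0.13043 = 1.1304.
P₀ = e^(−E₀/kT) / Z = 1.0000/1.1304 = 0.885.

0.885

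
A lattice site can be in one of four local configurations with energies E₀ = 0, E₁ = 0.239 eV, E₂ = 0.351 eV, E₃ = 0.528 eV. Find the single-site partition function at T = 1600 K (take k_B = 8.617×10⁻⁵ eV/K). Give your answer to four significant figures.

k_BT = 8.617×10⁻⁵ × 1600 K = 0.137872 eV.
Eᵢ/kT = 0, 1.73349, 2.54584, 3.82964.
Z = Σ e^(−Eᵢ/kT) = e^(−0) + e^(−1.73349) + e^(−2.54584) + e^(−3.82964) = 1.00000 + 0.176667 + 0.0784072 + 0.0217174 = 1.27679.

Z = 1.277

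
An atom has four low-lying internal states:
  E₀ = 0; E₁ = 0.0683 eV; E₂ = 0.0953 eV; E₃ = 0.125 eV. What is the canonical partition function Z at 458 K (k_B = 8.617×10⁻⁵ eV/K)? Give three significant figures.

k_BT = 8.617×10⁻⁵ × 458 K = 0.039466 eV.
Eᵢ/kT = 0, 1.7306, 2.4147, 3.1673.
Z = Σ e^(−Eᵢ/kT) = e^(−0) + e^(−1.7306) + e^(−2.4147) + e^(−3.1673) = 1.0000 + 0.17718 + 0.089394 + 0.042117 = 1.3087.

Z = 1.31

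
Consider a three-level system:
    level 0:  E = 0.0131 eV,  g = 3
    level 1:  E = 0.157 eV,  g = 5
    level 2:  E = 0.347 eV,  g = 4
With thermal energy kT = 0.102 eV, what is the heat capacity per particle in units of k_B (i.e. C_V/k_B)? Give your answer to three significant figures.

0.670

Eᵢ/kT = 0.12843, 1.5392, 3.4020.
Z = Σ gᵢe^(−Eᵢ/kT) = 3·e^(−0.12843) + 5·e^(−1.5392) + 4·e^(−3.4020) = 2.6384 + 1.0728 + 0.13323 = 3.8444.
⟨E⟩ = 0.064828 eV, ⟨E²⟩ = 0.011169 eV².
C_V/k_B = (⟨E²⟩ − ⟨E⟩²)/(kT)² = (0.011169 − 0.0042027)/0.010404 = 0.670.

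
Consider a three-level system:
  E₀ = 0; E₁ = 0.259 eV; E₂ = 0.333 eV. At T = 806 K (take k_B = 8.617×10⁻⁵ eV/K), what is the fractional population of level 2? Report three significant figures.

k_BT = 8.617×10⁻⁵ × 806 K = 0.069453 eV.
Eᵢ/kT = 0, 3.7291, 4.7946.
Z = Σ e^(−Eᵢ/kT) = e^(−0) + e^(−3.7291) + e^(−4.7946) = 1.0000 + 0.024014 + 0.0082743 = 1.0323.
P₂ = e^(−E₂/kT) / Z = 0.0082743/1.0323 = 0.00802.

0.00802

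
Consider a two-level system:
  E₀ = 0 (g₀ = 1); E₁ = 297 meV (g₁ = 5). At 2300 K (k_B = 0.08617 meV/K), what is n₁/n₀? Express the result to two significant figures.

k_BT = 0.08617 × 2300 K = 198.2 meV.
n₁/n₀ = (g₁/g₀) exp[−(E₁−E₀)/kT] = (5/1) × exp(−(297 meV)/(198.2 meV)) = (5/1) × exp(-1.498) = 1.1.

1.1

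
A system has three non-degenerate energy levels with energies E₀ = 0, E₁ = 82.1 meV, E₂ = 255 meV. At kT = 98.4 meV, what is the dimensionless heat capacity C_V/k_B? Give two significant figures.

0.40

Eᵢ/kT = 0, 0.8343, 2.591.
Z = Σ e^(−Eᵢ/kT) = e^(−0) + e^(−0.8343) + e^(−2.591) = 1.000 + 0.4342 + 0.07495 = 1.509.
⟨E⟩ = 36.29 meV, ⟨E²⟩ = 5169 meV².
C_V/k_B = (⟨E²⟩ − ⟨E⟩²)/(kT)² = (5169 − 1317)/9683 = 0.40.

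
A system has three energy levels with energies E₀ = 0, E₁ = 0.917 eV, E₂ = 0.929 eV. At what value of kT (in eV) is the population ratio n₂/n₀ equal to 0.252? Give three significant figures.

n₂/n₀ = exp[−(E₂−E₀)/kT] = 0.252.
⇒ (E₂−E₀)/kT = ln(1/0.252) = ln(3.9683) = 1.3783.
kT = 0.929 eV / 1.3783 = 0.674 eV.

0.674 eV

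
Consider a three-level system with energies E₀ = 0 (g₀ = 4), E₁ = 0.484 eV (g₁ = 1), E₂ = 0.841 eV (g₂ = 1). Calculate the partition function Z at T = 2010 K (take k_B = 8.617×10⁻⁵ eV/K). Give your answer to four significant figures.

k_BT = 8.617×10⁻⁵ × 2010 K = 0.173202 eV.
Eᵢ/kT = 0, 2.79443, 4.85560.
Z = Σ gᵢe^(−Eᵢ/kT) = 4·e^(−0) + 1·e^(−2.79443) + 1·e^(−4.85560) = 4.00000 + 0.0611497 + 0.00778466 = 4.06893.

Z = 4.069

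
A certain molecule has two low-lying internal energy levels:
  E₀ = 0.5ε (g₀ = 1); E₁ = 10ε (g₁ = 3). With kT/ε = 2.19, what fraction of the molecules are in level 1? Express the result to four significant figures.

Eᵢ/kT = 0.228311, 4.56621.
Z = Σ gᵢe^(−Eᵢ/kT) = 1·e^(−0.228311) + 3·e^(−4.56621) = 0.795877 + 0.0311919 = 0.827069.
P₁ = g₁ e^(−E₁/kT) / Z = 0.0311919/0.827069 = 0.03771.

0.03771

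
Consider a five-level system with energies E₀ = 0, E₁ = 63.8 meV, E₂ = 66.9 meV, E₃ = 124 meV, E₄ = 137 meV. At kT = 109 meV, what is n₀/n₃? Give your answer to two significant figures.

n₀/n₃ = exp[−(E₀−E₃)/kT] = exp(−(-124 meV)/(109 meV)) = exp(1.138) = 3.1.

3.1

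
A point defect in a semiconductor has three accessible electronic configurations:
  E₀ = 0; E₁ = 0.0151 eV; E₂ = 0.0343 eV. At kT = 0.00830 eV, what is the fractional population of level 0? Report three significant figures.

0.849

Eᵢ/kT = 0, 1.8193, 4.1325.
Z = Σ e^(−Eᵢ/kT) = e^(−0) + e^(−1.8193) + e^(−4.1325) = 1.0000 + 0.16214 + 0.016043 = 1.1782.
P₀ = e^(−E₀/kT) / Z = 1.0000/1.1782 = 0.849.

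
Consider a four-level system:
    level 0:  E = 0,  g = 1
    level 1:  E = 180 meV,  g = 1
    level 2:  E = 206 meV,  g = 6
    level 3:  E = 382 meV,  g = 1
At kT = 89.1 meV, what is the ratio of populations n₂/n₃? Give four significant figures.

n₂/n₃ = (g₂/g₃) exp[−(E₂−E₃)/kT] = (6/1) × exp(−(-176 meV)/(89.1 meV)) = (6/1) × exp(1.97531) = 43.25.

43.25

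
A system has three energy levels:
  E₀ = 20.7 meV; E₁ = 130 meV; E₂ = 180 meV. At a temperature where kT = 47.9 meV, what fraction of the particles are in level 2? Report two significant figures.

Eᵢ/kT = 0.4322, 2.714, 3.758.
Z = Σ e^(−Eᵢ/kT) = e^(−0.4322) + e^(−2.714) + e^(−3.758) = 0.6491 + 0.06627 + 0.02333 = 0.7387.
P₂ = e^(−E₂/kT) / Z = 0.02333/0.7387 = 0.032.

0.032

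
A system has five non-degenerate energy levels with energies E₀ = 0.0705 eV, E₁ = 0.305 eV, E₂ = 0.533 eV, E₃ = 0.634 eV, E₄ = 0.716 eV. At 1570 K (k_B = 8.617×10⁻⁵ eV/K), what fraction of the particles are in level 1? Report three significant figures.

0.143

k_BT = 8.617×10⁻⁵ × 1570 K = 0.13529 eV.
Eᵢ/kT = 0.52110, 2.2544, 3.9397, 4.6862, 5.2923.
Z = Σ e^(−Eᵢ/kT) = e^(−0.52110) + e^(−2.2544) + e^(−3.9397) + e^(−4.6862) + e^(−5.2923) = 0.59387 + 0.10494 + 0.019454 + 0.0092217 + 0.0050302 = 0.73252.
P₁ = e^(−E₁/kT) / Z = 0.10494/0.73252 = 0.143.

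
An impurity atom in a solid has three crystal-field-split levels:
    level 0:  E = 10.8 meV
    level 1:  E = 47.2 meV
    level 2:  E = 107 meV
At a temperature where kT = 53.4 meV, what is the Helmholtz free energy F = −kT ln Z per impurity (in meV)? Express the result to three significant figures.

Eᵢ/kT = 0.20225, 0.88390, 2.0037.
Z = Σ e^(−Eᵢ/kT) = e^(−0.20225) + e^(−0.88390) + e^(−2.0037) = 0.81689 + 0.41317 + 0.13484 = 1.3649.
F = −kT ln Z = −53.4 × ln(1.3649) = −53.4 × 0.31108 = -16.6 meV.

-16.6 meV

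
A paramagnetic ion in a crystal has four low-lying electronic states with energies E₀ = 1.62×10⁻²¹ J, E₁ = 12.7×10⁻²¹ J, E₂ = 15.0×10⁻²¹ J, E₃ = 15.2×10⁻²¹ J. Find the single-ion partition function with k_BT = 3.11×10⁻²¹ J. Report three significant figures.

Eᵢ/kT = 0.52090, 4.0836, 4.8232, 4.8875.
Z = Σ e^(−Eᵢ/kT) = e^(−0.52090) + e^(−4.0836) + e^(−4.8232) + e^(−4.8875) = 0.59399 + 0.016847 + 0.0080410 + 0.0075402 = 0.62642.

Z = 0.626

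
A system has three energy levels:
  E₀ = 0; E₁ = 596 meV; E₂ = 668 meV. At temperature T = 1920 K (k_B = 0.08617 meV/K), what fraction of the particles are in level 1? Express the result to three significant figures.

0.0261

k_BT = 0.08617 × 1920 K = 165.45 meV.
Eᵢ/kT = 0, 3.6023, 4.0375.
Z = Σ e^(−Eᵢ/kT) = e^(−0) + e^(−3.6023) + e^(−4.0375) = 1.0000 + 0.027261 + 0.017642 = 1.0449.
P₁ = e^(−E₁/kT) / Z = 0.027261/1.0449 = 0.0261.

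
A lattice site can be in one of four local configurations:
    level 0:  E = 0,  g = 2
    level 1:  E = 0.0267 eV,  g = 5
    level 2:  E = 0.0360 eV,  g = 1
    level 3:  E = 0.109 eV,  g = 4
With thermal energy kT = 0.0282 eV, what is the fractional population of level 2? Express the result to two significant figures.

0.065

Eᵢ/kT = 0, 0.9468, 1.277, 3.865.
Z = Σ gᵢe^(−Eᵢ/kT) = 2·e^(−0) + 5·e^(−0.9468) + 1·e^(−1.277) + 4·e^(−3.865) = 2.000 + 1.940 + 0.2789 + 0.08385 = 4.303.
P₂ = g₂ e^(−E₂/kT) / Z = 0.2789/4.303 = 0.065.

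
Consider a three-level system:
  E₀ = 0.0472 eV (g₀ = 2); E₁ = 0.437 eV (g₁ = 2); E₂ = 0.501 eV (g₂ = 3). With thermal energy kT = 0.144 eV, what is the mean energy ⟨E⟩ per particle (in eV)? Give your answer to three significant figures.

0.0960 eV

Eᵢ/kT = 0.32778, 3.0347, 3.4792.
Z = Σ gᵢe^(−Eᵢ/kT) = 2·e^(−0.32778) + 2·e^(−3.0347) + 3·e^(−3.4792) = 1.4410 + 0.096178 + 0.092496 = 1.6297.
⟨E⟩ = Σ Eᵢ gᵢe^(−Eᵢ/kT) / Z = (0.0472·1.4410 + 0.437·0.096178 + 0.501·0.092496) / 1.6297 = 0.0960 eV.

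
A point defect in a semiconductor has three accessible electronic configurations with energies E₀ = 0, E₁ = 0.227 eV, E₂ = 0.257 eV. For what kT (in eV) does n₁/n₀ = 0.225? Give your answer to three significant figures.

0.152 eV

n₁/n₀ = exp[−(E₁−E₀)/kT] = 0.225.
⇒ (E₁−E₀)/kT = ln(1/0.225) = ln(4.4444) = 1.4916.
kT = 0.227 eV / 1.4916 = 0.152 eV.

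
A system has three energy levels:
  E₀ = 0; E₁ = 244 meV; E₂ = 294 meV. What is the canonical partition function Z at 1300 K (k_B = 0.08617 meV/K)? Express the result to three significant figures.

Z = 1.19

k_BT = 0.08617 × 1300 K = 112.02 meV.
Eᵢ/kT = 0, 2.1782, 2.6245.
Z = Σ e^(−Eᵢ/kT) = e^(−0) + e^(−2.1782) + e^(−2.6245) = 1.0000 + 0.11325 + 0.072476 = 1.1857.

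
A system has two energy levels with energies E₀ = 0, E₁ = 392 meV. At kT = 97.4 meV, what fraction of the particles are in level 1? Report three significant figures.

0.0176

Eᵢ/kT = 0, 4.0246.
Z = Σ e^(−Eᵢ/kT) = e^(−0) + e^(−4.0246) = 1.0000 + 0.017871 = 1.0179.
P₁ = e^(−E₁/kT) / Z = 0.017871/1.0179 = 0.0176.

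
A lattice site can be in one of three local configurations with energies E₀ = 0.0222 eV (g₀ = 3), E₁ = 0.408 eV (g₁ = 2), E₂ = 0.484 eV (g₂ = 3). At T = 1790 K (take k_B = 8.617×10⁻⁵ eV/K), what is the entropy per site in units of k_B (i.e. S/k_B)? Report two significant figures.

k_BT = 8.617×10⁻⁵ × 1790 K = 0.1542 eV.
Eᵢ/kT = 0.1440, 2.646, 3.139.
Z = Σ gᵢe^(−Eᵢ/kT) = 3·e^(−0.1440) + 2·e^(−2.646) + 3·e^(−3.139) = 2.598 + 0.1419 + 0.1300 = 2.870.
⟨E⟩ = Σ EᵢPᵢ = 0.06219 eV.
S/k_B = ln Z + ⟨E⟩/kT = ln(2.870) + 0.06219/0.1542 = 1.054 + 0.4033 = 1.5.

1.5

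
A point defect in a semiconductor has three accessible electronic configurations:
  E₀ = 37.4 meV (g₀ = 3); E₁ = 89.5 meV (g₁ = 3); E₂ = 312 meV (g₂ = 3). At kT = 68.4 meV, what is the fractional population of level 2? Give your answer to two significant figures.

0.012

Eᵢ/kT = 0.5468, 1.308, 4.561.
Z = Σ gᵢe^(−Eᵢ/kT) = 3·e^(−0.5468) + 3·e^(−1.308) + 3·e^(−4.561) = 1.736 + 0.8111 + 0.03135 = 2.578.
P₂ = g₂ e^(−E₂/kT) / Z = 0.03135/2.578 = 0.012.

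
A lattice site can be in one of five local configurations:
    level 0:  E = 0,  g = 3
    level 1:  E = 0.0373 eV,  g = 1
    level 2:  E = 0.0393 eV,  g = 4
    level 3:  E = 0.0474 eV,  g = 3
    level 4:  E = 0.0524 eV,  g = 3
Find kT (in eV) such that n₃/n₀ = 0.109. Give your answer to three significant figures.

n₃/n₀ = (g₃/g₀) exp[−(E₃−E₀)/kT] = 0.109.
⇒ (E₃−E₀)/kT = ln((3/3)/0.109) = ln(9.1743) = 2.2164.
kT = 0.0474 eV / 2.2164 = 0.0214 eV.

0.0214 eV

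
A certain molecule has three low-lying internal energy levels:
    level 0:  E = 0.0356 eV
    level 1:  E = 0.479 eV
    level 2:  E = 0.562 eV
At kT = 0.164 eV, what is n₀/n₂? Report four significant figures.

n₀/n₂ = exp[−(E₀−E₂)/kT] = exp(−(-0.5264 eV)/(0.164 eV)) = exp(3.20976) = 24.77.

24.77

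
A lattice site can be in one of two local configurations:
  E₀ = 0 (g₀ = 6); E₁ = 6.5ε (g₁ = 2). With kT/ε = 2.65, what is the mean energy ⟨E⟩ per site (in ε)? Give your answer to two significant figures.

0.18 ε

Eᵢ/kT = 0, 2.453.
Z = Σ gᵢe^(−Eᵢ/kT) = 6·e^(−0) + 2·e^(−2.453) = 6.000 + 0.1721 = 6.172.
⟨E⟩ = Σ Eᵢ gᵢe^(−Eᵢ/kT) / Z = (0·6.000 + 6.5·0.1721) / 6.172 = 0.18 ε.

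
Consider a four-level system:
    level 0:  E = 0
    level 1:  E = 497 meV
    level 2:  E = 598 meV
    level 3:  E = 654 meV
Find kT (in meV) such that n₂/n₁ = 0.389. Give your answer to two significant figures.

n₂/n₁ = exp[−(E₂−E₁)/kT] = 0.389.
⇒ (E₂−E₁)/kT = ln(1/0.389) = ln(2.571) = 0.9443.
kT = 101 meV / 0.9443 = 110 meV.

110 meV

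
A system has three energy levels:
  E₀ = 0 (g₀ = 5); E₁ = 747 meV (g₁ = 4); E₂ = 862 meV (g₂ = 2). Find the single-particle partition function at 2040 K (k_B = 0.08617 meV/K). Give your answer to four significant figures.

k_BT = 0.08617 × 2040 K = 175.787 meV.
Eᵢ/kT = 0, 4.24946, 4.90366.
Z = Σ gᵢe^(−Eᵢ/kT) = 5·e^(−0) + 4·e^(−4.24946) + 2·e^(−4.90366) = 5.00000 + 0.0570878 + 0.0148388 = 5.07193.

Z = 5.072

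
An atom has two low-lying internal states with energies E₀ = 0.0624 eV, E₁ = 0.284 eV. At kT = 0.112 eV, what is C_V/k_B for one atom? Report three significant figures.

Eᵢ/kT = 0.55714, 2.5357.
Z = Σ e^(−Eᵢ/kT) = e^(−0.55714) + e^(−2.5357) = 0.57285 + 0.079206 = 0.65206.
⟨E⟩ = 0.089317 eV, ⟨E²⟩ = 0.013218 eV².
C_V/k_B = (⟨E²⟩ − ⟨E⟩²)/(kT)² = (0.013218 − 0.0079775)/0.012544 = 0.418.

0.418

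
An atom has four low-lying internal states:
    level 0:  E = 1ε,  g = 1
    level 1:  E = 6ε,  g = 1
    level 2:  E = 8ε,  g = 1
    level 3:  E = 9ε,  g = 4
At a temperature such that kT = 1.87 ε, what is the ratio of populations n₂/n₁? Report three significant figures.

0.343

n₂/n₁ = (g₂/g₁) exp[−(E₂−E₁)/kT] = (1/1) × exp(−(2ε)/(1.87ε)) = (1/1) × exp(-1.0695) = 0.343.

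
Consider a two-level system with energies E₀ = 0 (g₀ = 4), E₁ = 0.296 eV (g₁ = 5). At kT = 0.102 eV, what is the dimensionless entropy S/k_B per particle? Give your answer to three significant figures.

1.64

Eᵢ/kT = 0, 2.9020.
Z = Σ gᵢe^(−Eᵢ/kT) = 4·e^(−0) + 5·e^(−2.9020) = 4.0000 + 0.27457 = 4.2746.
⟨E⟩ = Σ EᵢPᵢ = 0.019013 eV.
S/k_B = ln Z + ⟨E⟩/kT = ln(4.2746) + 0.019013/0.102 = 1.4527 + 0.18640 = 1.64.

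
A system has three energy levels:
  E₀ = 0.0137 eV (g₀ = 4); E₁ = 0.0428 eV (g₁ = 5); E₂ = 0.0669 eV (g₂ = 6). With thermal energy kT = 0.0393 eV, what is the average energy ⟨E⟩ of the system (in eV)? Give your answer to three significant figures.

Eᵢ/kT = 0.34860, 1.0891, 1.7023.
Z = Σ gᵢe^(−Eᵢ/kT) = 4·e^(−0.34860) + 5·e^(−1.0891) + 6·e^(−1.7023) = 2.8227 + 1.6826 + 1.0936 = 5.5989.
⟨E⟩ = Σ Eᵢ gᵢe^(−Eᵢ/kT) / Z = (0.0137·2.8227 + 0.0428·1.6826 + 0.0669·1.0936) / 5.5989 = 0.0328 eV.

0.0328 eV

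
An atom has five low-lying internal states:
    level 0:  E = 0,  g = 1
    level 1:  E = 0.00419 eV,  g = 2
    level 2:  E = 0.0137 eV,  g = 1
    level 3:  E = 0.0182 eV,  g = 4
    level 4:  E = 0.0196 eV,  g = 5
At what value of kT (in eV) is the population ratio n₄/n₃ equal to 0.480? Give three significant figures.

n₄/n₃ = (g₄/g₃) exp[−(E₄−E₃)/kT] = 0.480.
⇒ (E₄−E₃)/kT = ln((5/4)/0.480) = ln(2.6042) = 0.95713.
kT = 0.0014 eV / 0.95713 = 0.00146 eV.

0.00146 eV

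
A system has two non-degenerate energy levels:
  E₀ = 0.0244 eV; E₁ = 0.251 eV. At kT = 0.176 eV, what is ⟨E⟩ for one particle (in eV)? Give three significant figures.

0.0734 eV

Eᵢ/kT = 0.13864, 1.4261.
Z = Σ e^(−Eᵢ/kT) = e^(−0.13864) + e^(−1.4261) = 0.87054 + 0.24024 = 1.1108.
⟨E⟩ = Σ Eᵢ e^(−Eᵢ/kT) / Z = (0.0244·0.87054 + 0.251·0.24024) / 1.1108 = 0.0734 eV.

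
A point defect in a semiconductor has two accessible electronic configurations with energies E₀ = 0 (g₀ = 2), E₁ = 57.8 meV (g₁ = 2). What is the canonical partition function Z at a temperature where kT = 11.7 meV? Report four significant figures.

Eᵢ/kT = 0, 4.94017.
Z = Σ gᵢe^(−Eᵢ/kT) = 2·e^(−0) + 2·e^(−4.94017) = 2.00000 + 0.0143068 = 2.01431.

Z = 2.014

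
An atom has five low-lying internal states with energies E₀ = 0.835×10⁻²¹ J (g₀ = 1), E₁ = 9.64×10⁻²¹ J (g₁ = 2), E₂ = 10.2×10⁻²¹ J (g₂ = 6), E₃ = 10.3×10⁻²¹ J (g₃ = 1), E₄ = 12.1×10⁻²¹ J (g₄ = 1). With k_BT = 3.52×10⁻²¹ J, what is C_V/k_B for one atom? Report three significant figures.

1.72

Eᵢ/kT = 0.23722, 2.7386, 2.8977, 2.9261, 3.4375.
Z = Σ gᵢe^(−Eᵢ/kT) = 1·e^(−0.23722) + 2·e^(−2.7386) + 6·e^(−2.8977) + 1·e^(−2.9261) + 1·e^(−3.4375) = 0.78882 + 0.12932 + 0.33090 + 0.053606 + 0.032145 = 1.3348.
⟨E⟩ = 4.6611, ⟨E²⟩ = 42.994.
C_V/k_B = (⟨E²⟩ − ⟨E⟩²)/(kT)² = (42.994 − 21.726)/12.390 = 1.72.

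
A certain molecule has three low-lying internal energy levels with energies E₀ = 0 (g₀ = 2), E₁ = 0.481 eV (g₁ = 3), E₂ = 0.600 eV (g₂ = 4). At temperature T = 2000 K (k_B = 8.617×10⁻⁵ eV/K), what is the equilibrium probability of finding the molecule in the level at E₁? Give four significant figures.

k_BT = 8.617×10⁻⁵ × 2000 K = 0.172340 eV.
Eᵢ/kT = 0, 2.79099, 3.48149.
Z = Σ gᵢe^(−Eᵢ/kT) = 2·e^(−0) + 3·e^(−2.79099) + 4·e^(−3.48149) = 2.00000 + 0.184081 + 0.123046 = 2.30713.
P₁ = g₁ e^(−E₁/kT) / Z = 0.184081/2.30713 = 0.07979.

0.07979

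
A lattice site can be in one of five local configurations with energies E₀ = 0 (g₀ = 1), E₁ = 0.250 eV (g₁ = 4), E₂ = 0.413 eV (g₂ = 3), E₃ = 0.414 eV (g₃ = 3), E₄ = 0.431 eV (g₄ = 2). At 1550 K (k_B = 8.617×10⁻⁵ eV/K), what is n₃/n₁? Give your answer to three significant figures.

k_BT = 8.617×10⁻⁵ × 1550 K = 0.13356 eV.
n₃/n₁ = (g₃/g₁) exp[−(E₃−E₁)/kT] = (3/4) × exp(−(0.164 eV)/(0.13356 eV)) = (3/4) × exp(-1.2279) = 0.220.

0.220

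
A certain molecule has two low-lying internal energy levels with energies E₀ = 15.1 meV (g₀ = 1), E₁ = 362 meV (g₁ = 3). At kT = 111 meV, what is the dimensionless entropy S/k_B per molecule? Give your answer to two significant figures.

0.49

Eᵢ/kT = 0.1360, 3.261.
Z = Σ gᵢe^(−Eᵢ/kT) = 1·e^(−0.1360) + 3·e^(−3.261) = 0.8728 + 0.1151 = 0.9879.
⟨E⟩ = Σ EᵢPᵢ = 55.52 meV.
S/k_B = ln Z + ⟨E⟩/kT = ln(0.9879) + 55.52/111 = -0.01217 + 0.5002 = 0.49.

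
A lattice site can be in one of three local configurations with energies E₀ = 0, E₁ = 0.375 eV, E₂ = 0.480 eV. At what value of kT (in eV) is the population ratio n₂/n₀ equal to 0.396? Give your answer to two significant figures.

n₂/n₀ = exp[−(E₂−E₀)/kT] = 0.396.
⇒ (E₂−E₀)/kT = ln(1/0.396) = ln(2.525) = 0.9262.
kT = 0.480 eV / 0.9262 = 0.52 eV.

0.52 eV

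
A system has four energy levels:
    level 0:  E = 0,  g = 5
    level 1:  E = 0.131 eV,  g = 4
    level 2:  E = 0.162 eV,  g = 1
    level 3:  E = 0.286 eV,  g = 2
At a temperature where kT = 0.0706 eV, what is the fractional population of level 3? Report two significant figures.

Eᵢ/kT = 0, 1.856, 2.295, 4.051.
Z = Σ gᵢe^(−Eᵢ/kT) = 5·e^(−0) + 4·e^(−1.856) + 1·e^(−2.295) + 2·e^(−4.051) = 5.000 + 0.6252 + 0.1008 + 0.03481 = 5.761.
P₃ = g₃ e^(−E₃/kT) / Z = 0.03481/5.761 = 0.0060.

0.0060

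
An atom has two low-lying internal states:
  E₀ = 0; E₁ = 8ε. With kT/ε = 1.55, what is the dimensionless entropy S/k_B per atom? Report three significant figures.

Eᵢ/kT = 0, 5.1613.
Z = Σ e^(−Eᵢ/kT) = e^(−0) + e^(−5.1613) = 1.0000 + 0.0057342 = 1.0057.
⟨E⟩ = Σ EᵢPᵢ = 0.045614 ε.
S/k_B = ln Z + ⟨E⟩/kT = ln(1.0057) + 0.045614/1.55 = 0.0056838 + 0.029428 = 0.0351.

0.0351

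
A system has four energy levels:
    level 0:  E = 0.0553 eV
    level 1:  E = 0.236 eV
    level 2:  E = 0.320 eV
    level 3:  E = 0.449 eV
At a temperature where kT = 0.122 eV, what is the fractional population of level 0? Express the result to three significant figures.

Eᵢ/kT = 0.45328, 1.9344, 2.6230, 3.6803.
Z = Σ e^(−Eᵢ/kT) = e^(−0.45328) + e^(−1.9344) + e^(−2.6230) + e^(−3.6803) = 0.63554 + 0.14451 + 0.072585 + 0.025215 = 0.87785.
P₀ = e^(−E₀/kT) / Z = 0.63554/0.87785 = 0.724.

0.724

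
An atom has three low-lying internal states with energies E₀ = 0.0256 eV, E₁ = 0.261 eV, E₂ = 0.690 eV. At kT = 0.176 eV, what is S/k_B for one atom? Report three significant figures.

Eᵢ/kT = 0.14545, 1.4830, 3.9205.
Z = Σ e^(−Eᵢ/kT) = e^(−0.14545) + e^(−1.4830) + e^(−3.9205) = 0.86463 + 0.22696 + 0.019831 = 1.1114.
⟨E⟩ = Σ EᵢPᵢ = 0.085527 eV.
S/k_B = ln Z + ⟨E⟩/kT = ln(1.1114) + 0.085527/0.176 = 0.10562 + 0.48595 = 0.592.

0.592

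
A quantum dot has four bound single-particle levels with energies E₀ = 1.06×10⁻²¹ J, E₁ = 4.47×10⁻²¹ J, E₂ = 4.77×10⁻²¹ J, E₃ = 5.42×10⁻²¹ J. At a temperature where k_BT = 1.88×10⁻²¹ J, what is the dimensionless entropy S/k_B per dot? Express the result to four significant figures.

0.9066

Eᵢ/kT = 0.563830, 2.37766, 2.53723, 2.88298.
Z = Σ e^(−Eᵢ/kT) = e^(−0.563830) + e^(−2.37766) + e^(−2.53723) + e^(−2.88298) = 0.569026 + 0.0927674 + 0.0790852 + 0.0559677 = 0.796846.
⟨E⟩ = Σ EᵢPᵢ = 2.13143 ×10⁻²¹ J.
S/k_B = ln Z + ⟨E⟩/kT = ln(0.796846) + 2.13143/1.88 = -0.227094 + 1.13374 = 0.9066.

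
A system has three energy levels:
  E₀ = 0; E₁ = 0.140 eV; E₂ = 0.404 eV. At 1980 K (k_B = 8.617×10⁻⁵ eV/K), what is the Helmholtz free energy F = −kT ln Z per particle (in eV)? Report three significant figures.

k_BT = 8.617×10⁻⁵ × 1980 K = 0.17062 eV.
Eᵢ/kT = 0, 0.82054, 2.3678.
Z = Σ e^(−Eᵢ/kT) = e^(−0) + e^(−0.82054) + e^(−2.3678) = 1.0000 + 0.44019 + 0.093687 = 1.5339.
F = −kT ln Z = −0.17062 × ln(1.5339) = −0.17062 × 0.42781 = -0.0730 eV.

-0.0730 eV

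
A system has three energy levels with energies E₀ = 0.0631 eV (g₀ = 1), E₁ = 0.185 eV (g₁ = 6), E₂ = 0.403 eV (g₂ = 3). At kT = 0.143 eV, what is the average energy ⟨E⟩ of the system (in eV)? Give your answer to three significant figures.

0.169 eV

Eᵢ/kT = 0.44126, 1.2937, 2.8182.
Z = Σ gᵢe^(−Eᵢ/kT) = 1·e^(−0.44126) + 6·e^(−1.2937) + 3·e^(−2.8182) = 0.64323 + 1.6455 + 0.17914 = 2.4679.
⟨E⟩ = Σ Eᵢ gᵢe^(−Eᵢ/kT) / Z = (0.0631·0.64323 + 0.185·1.6455 + 0.403·0.17914) / 2.4679 = 0.169 eV.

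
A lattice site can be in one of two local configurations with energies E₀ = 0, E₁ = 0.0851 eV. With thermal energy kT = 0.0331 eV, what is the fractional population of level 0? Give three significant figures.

Eᵢ/kT = 0, 2.5710.
Z = Σ e^(−Eᵢ/kT) = e^(−0) + e^(−2.5710) = 1.0000 + 0.076459 = 1.0765.
P₀ = e^(−E₀/kT) / Z = 1.0000/1.0765 = 0.929.

0.929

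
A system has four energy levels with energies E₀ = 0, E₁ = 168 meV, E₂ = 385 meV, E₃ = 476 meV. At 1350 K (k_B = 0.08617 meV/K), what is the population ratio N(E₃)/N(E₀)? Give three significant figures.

k_BT = 0.08617 × 1350 K = 116.33 meV.
n₃/n₀ = exp[−(E₃−E₀)/kT] = exp(−(476 meV)/(116.33 meV)) = exp(-4.0918) = 0.0167.

0.0167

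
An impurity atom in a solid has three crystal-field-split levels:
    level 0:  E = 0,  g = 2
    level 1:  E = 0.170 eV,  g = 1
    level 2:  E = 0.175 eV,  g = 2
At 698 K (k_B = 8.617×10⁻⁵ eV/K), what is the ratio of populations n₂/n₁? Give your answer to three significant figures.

k_BT = 8.617×10⁻⁵ × 698 K = 0.060147 eV.
n₂/n₁ = (g₂/g₁) exp[−(E₂−E₁)/kT] = (2/1) × exp(−(0.005 eV)/(0.060147 eV)) = (2/1) × exp(-0.083130) = 1.84.

1.84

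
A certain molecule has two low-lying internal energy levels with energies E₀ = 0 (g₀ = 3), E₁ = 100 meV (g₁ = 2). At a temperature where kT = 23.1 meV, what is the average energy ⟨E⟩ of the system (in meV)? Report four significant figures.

Eᵢ/kT = 0, 4.32900.
Z = Σ gᵢe^(−Eᵢ/kT) = 3·e^(−0) + 2·e^(−4.32900) = 3.00000 + 0.0263614 = 3.02636.
⟨E⟩ = Σ Eᵢ gᵢe^(−Eᵢ/kT) / Z = (0·3.00000 + 100·0.0263614) / 3.02636 = 0.8711 meV.

0.8711 meV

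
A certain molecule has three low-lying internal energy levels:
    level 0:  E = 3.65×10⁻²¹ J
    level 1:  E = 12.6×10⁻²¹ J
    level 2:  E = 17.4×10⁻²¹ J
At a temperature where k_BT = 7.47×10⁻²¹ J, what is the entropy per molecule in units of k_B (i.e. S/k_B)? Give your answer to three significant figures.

0.826

Eᵢ/kT = 0.48862, 1.6867, 2.3293.
Z = Σ e^(−Eᵢ/kT) = e^(−0.48862) + e^(−1.6867) + e^(−2.3293) = 0.61347 + 0.18513 + 0.097364 = 0.89596.
⟨E⟩ = Σ EᵢPᵢ = 6.9935 ×10⁻²¹ J.
S/k_B = ln Z + ⟨E⟩/kT = ln(0.89596) + 6.9935/7.47 = -0.10986 + 0.93621 = 0.826.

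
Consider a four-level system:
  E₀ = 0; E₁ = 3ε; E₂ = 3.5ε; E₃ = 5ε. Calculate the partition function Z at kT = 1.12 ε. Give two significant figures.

Eᵢ/kT = 0, 2.679, 3.125, 4.464.
Z = Σ e^(−Eᵢ/kT) = e^(−0) + e^(−2.679) + e^(−3.125) + e^(−4.464) = 1.000 + 0.06863 + 0.04394 + 0.01152 = 1.124.

Z = 1.1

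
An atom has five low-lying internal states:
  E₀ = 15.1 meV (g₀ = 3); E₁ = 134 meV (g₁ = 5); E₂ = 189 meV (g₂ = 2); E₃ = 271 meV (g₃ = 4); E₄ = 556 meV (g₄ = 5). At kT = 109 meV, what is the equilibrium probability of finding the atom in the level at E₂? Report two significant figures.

0.074

Eᵢ/kT = 0.1385, 1.229, 1.734, 2.486, 5.101.
Z = Σ gᵢe^(−Eᵢ/kT) = 3·e^(−0.1385) + 5·e^(−1.229) + 2·e^(−1.734) + 4·e^(−2.486) + 5·e^(−5.101) = 2.612 + 1.463 + 0.3532 + 0.3330 + 0.03045 = 4.792.
P₂ = g₂ e^(−E₂/kT) / Z = 0.3532/4.792 = 0.074.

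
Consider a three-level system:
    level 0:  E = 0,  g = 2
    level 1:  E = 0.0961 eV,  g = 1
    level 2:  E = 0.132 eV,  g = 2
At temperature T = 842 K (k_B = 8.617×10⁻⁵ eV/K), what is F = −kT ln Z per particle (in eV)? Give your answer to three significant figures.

-0.0691 eV

k_BT = 8.617×10⁻⁵ × 842 K = 0.072555 eV.
Eᵢ/kT = 0, 1.3245, 1.8193.
Z = Σ gᵢe^(−Eᵢ/kT) = 2·e^(−0) + 1·e^(−1.3245) + 2·e^(−1.8193) = 2.0000 + 0.26594 + 0.32428 = 2.5902.
F = −kT ln Z = −0.072555 × ln(2.5902) = −0.072555 × 0.95174 = -0.0691 eV.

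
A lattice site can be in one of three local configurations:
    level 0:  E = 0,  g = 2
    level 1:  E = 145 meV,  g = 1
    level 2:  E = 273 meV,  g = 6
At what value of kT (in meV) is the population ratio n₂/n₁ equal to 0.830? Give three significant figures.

n₂/n₁ = (g₂/g₁) exp[−(E₂−E₁)/kT] = 0.830.
⇒ (E₂−E₁)/kT = ln((6/1)/0.830) = ln(7.2289) = 1.9781.
kT = 128 meV / 1.9781 = 64.7 meV.

64.7 meV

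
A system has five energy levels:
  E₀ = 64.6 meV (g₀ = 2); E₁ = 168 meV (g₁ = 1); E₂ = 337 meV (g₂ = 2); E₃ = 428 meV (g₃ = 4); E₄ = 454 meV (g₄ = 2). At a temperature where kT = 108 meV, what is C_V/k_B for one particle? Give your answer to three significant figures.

1.06

Eᵢ/kT = 0.59815, 1.5556, 3.1204, 3.9630, 4.2037.
Z = Σ gᵢe^(−Eᵢ/kT) = 2·e^(−0.59815) + 1·e^(−1.5556) + 2·e^(−3.1204) + 4·e^(−3.9630) + 2·e^(−4.2037) = 1.0997 + 0.21106 + 0.088279 + 0.076024 + 0.029880 = 1.5049.
⟨E⟩ = 121.17 meV, ⟨E²⟩ = 27016 meV².
C_V/k_B = (⟨E²⟩ − ⟨E⟩²)/(kT)² = (27016 − 14682)/11664 = 1.06.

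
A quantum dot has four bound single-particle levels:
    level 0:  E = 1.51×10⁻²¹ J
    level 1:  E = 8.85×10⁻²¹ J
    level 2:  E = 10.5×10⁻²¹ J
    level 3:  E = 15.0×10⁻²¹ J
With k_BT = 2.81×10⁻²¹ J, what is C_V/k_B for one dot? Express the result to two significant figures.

0.88

Eᵢ/kT = 0.5374, 3.149, 3.737, 5.338.
Z = Σ e^(−Eᵢ/kT) = e^(−0.5374) + e^(−3.149) + e^(−3.737) + e^(−5.338) = 0.5843 + 0.04290 + 0.02383 + 0.004805 = 0.6558.
⟨E⟩ = 2.416, ⟨E²⟩ = 12.81.
C_V/k_B = (⟨E²⟩ − ⟨E⟩²)/(kT)² = (12.81 − 5.837)/7.896 = 0.88.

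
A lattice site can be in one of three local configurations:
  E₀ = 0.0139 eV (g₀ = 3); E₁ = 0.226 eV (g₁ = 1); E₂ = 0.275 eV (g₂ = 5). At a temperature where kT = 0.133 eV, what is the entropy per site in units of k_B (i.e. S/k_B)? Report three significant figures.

Eᵢ/kT = 0.10451, 1.6992, 2.0677.
Z = Σ gᵢe^(−Eᵢ/kT) = 3·e^(−0.10451) + 1·e^(−1.6992) + 5·e^(−2.0677) = 2.7023 + 0.18283 + 0.63238 = 3.5175.
⟨E⟩ = Σ EᵢPᵢ = 0.071865 eV.
S/k_B = ln Z + ⟨E⟩/kT = ln(3.5175) + 0.071865/0.133 = 1.2578 + 0.54034 = 1.80.

1.80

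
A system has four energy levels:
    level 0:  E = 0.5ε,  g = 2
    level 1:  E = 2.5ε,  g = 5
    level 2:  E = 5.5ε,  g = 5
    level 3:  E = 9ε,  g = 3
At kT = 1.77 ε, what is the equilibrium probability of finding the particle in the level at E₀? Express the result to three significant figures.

0.508

Eᵢ/kT = 0.28249, 1.4124, 3.1073, 5.0847.
Z = Σ gᵢe^(−Eᵢ/kT) = 2·e^(−0.28249) + 5·e^(−1.4124) + 5·e^(−3.1073) + 3·e^(−5.0847) = 1.5078 + 1.2178 + 0.22361 + 0.018572 = 2.9678.
P₀ = g₀ e^(−E₀/kT) / Z = 1.5078/2.9678 = 0.508.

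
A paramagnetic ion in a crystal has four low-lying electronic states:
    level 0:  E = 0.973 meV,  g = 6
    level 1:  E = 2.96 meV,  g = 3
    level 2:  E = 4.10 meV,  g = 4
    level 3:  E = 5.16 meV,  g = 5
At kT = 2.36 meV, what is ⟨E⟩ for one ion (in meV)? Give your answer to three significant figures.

2.00 meV

Eᵢ/kT = 0.41229, 1.2542, 1.7373, 2.1864.
Z = Σ gᵢe^(−Eᵢ/kT) = 6·e^(−0.41229) + 3·e^(−1.2542) + 4·e^(−1.7373) + 5·e^(−2.1864) = 3.9728 + 0.85591 + 0.70398 + 0.56160 = 6.0943.
⟨E⟩ = Σ Eᵢ gᵢe^(−Eᵢ/kT) / Z = (0.973·3.9728 + 2.96·0.85591 + 4.10·0.70398 + 5.16·0.56160) / 6.0943 = 2.00 meV.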